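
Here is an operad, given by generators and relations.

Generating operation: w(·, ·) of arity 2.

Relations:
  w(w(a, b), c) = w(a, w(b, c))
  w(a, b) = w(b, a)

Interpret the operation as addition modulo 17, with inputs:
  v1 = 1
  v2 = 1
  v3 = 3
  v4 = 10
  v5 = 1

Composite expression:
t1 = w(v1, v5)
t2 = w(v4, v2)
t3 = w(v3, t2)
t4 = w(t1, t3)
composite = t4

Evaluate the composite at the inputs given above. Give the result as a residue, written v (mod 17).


16 (mod 17)

w(v1, v5) = 2
w(v4, v2) = 11
w(v3, w(v4, v2)) = 14
w(w(v1, v5), w(v3, w(v4, v2))) = 16


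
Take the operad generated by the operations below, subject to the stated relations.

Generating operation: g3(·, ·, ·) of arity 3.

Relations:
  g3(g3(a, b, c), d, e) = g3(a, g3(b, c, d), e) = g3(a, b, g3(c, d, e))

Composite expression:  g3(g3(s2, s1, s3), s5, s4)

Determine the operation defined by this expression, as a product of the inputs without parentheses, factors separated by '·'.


s2 · s1 · s3 · s5 · s4


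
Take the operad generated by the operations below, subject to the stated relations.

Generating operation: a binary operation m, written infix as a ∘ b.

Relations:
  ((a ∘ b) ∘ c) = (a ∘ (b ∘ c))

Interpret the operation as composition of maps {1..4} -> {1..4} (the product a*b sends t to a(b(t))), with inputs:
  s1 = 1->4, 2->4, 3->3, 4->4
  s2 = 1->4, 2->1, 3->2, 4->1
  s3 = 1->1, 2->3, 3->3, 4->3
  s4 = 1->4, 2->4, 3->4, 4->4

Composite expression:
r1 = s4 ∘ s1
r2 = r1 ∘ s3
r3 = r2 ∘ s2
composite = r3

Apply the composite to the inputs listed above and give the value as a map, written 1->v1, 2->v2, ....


1->4, 2->4, 3->4, 4->4

(s4 ∘ s1) = 1->4, 2->4, 3->4, 4->4
((s4 ∘ s1) ∘ s3) = 1->4, 2->4, 3->4, 4->4
(((s4 ∘ s1) ∘ s3) ∘ s2) = 1->4, 2->4, 3->4, 4->4


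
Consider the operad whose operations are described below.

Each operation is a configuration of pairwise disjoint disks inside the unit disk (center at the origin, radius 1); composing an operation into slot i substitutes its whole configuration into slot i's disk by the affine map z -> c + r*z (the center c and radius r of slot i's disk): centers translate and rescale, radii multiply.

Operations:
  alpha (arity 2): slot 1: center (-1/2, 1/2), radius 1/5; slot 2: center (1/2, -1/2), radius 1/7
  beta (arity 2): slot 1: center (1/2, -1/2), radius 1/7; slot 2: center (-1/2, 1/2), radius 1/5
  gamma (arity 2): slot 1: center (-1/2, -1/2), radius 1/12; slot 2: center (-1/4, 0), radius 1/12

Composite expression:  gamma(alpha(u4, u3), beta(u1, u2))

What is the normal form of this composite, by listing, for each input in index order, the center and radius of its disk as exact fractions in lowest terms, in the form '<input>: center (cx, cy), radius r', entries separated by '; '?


u1: center (-5/24, -1/24), radius 1/84; u2: center (-7/24, 1/24), radius 1/60; u3: center (-11/24, -13/24), radius 1/84; u4: center (-13/24, -11/24), radius 1/60

Below gamma, radii multiply path by path; the u-disk centers shift.
tracing u4 down its 2-map path: center (-13/24, -11/24), radius 1/60
tracing u3 down its 2-map path: center (-11/24, -13/24), radius 1/84
tracing u1 down its 2-map path: center (-5/24, -1/24), radius 1/84
tracing u2 down its 2-map path: center (-7/24, 1/24), radius 1/60


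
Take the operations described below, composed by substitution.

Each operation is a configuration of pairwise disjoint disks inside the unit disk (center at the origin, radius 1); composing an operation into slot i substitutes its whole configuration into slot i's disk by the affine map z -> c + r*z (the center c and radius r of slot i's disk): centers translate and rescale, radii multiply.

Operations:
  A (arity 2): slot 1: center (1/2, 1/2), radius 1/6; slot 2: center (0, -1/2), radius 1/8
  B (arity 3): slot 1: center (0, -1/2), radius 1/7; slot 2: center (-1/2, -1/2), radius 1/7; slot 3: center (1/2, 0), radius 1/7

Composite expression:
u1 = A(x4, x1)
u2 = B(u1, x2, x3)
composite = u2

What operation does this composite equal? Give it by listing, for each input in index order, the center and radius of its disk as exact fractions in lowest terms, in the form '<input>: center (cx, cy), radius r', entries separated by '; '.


x1: center (0, -4/7), radius 1/56; x2: center (-1/2, -1/2), radius 1/7; x3: center (1/2, 0), radius 1/7; x4: center (1/14, -3/7), radius 1/42

Follow each x-input down from B: c' goes to c + r*c', radius to r*r'.
input x4: composing its 2 substitution steps yields center (1/14, -3/7), radius 1/42
input x1: composing its 2 substitution steps yields center (0, -4/7), radius 1/56
input x2: composing its 1 substitution step yields center (-1/2, -1/2), radius 1/7
input x3: composing its 1 substitution step yields center (1/2, 0), radius 1/7


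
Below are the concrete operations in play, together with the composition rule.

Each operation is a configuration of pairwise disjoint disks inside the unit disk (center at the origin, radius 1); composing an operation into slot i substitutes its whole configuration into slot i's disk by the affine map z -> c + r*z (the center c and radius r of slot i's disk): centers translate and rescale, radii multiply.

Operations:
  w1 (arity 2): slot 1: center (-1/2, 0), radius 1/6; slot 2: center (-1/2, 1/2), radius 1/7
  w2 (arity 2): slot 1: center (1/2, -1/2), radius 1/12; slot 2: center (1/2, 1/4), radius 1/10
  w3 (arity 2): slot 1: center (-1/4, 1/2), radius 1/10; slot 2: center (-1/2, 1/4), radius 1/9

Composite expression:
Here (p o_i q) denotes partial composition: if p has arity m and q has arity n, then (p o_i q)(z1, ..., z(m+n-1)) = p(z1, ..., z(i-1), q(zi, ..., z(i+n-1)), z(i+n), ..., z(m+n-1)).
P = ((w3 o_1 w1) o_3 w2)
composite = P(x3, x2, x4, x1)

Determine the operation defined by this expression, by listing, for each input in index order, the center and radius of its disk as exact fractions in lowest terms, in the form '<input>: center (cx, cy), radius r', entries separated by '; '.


x1: center (-4/9, 5/18), radius 1/90; x2: center (-3/10, 11/20), radius 1/70; x3: center (-3/10, 1/2), radius 1/60; x4: center (-4/9, 7/36), radius 1/108


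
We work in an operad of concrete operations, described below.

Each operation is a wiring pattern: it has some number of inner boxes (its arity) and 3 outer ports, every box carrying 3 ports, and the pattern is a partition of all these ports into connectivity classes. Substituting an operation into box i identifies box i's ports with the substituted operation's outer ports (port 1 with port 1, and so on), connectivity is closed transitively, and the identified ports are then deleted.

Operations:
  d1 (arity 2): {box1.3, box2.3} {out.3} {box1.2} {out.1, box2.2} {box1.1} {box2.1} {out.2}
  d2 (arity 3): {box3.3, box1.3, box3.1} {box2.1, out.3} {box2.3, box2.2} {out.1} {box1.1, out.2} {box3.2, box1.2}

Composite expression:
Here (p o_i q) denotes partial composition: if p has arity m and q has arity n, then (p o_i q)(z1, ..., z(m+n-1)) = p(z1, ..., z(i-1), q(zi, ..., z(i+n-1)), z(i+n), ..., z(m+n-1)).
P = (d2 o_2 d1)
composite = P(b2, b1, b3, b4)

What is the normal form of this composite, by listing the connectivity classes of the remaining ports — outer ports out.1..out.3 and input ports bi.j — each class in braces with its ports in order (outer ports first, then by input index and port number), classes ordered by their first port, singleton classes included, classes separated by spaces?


Substituting into d2 glues patterns; closure does the rest.
composing d1 on (b1, b3), with out.j its own outer ports: {out.1, b3.2} {out.2} {out.3} {b1.1} {b1.2} {b1.3, b3.3} {b3.1}
composing d2 on (b2, b1, b3, b4), with out.j its own outer ports: {out.1} {out.2, b2.1} {out.3, b3.2} {b1.1} {b1.2} {b1.3, b3.3} {b2.2, b4.2} {b2.3, b4.1, b4.3} {b3.1}

{out.1} {out.2, b2.1} {out.3, b3.2} {b1.1} {b1.2} {b1.3, b3.3} {b2.2, b4.2} {b2.3, b4.1, b4.3} {b3.1}


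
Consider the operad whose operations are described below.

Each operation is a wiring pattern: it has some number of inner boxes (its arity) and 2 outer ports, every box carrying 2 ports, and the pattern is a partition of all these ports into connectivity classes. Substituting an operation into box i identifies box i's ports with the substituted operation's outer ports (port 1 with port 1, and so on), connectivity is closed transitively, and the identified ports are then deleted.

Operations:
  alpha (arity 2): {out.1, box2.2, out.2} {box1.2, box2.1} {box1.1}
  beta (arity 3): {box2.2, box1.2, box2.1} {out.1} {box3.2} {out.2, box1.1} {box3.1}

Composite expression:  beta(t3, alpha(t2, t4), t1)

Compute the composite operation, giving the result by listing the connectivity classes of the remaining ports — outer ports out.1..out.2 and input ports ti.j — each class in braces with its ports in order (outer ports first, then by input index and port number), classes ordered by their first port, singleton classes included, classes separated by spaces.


{out.1} {out.2, t3.1} {t1.1} {t1.2} {t2.1} {t2.2, t4.1} {t3.2, t4.2}

Reachability decides: close wires over beta-identified ports.
stage alpha: inputs (t2, t4), connectivity {out.1, out.2, t4.2} {t2.1} {t2.2, t4.1}, out.j its boundary
stage beta: inputs (t3, t2, t4, t1), connectivity {out.1} {out.2, t3.1} {t1.1} {t1.2} {t2.1} {t2.2, t4.1} {t3.2, t4.2}, out.j its boundary


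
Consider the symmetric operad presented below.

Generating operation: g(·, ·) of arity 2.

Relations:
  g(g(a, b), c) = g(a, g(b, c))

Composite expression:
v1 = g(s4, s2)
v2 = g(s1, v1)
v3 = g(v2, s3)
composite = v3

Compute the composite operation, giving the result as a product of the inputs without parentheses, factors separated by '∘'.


The g-tree's shape is irrelevant; the s-reading-order decides.
g(s4, s2) collapses to s4 ∘ s2
g(s1, g(s4, s2)) collapses to s1 ∘ s4 ∘ s2
g(g(s1, g(s4, s2)), s3) collapses to s1 ∘ s4 ∘ s2 ∘ s3

s1 ∘ s4 ∘ s2 ∘ s3


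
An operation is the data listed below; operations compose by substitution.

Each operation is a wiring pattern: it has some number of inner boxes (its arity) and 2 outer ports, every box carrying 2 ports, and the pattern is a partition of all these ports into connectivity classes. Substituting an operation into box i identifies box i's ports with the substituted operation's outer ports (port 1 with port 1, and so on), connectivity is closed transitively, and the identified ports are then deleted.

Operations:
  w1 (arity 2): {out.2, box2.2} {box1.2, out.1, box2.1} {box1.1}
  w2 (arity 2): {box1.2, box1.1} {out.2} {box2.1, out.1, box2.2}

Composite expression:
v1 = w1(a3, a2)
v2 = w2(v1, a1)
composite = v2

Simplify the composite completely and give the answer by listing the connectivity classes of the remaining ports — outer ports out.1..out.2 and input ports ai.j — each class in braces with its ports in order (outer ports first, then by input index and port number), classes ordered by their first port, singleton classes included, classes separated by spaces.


Treat the ports identified at w2 as solder joints: merge, then drop.
composing w1 on (a3, a2), with out.j its own outer ports: {out.1, a2.1, a3.2} {out.2, a2.2} {a3.1}
composing w2 on (a3, a2, a1), with out.j its own outer ports: {out.1, a1.1, a1.2} {out.2} {a2.1, a2.2, a3.2} {a3.1}

{out.1, a1.1, a1.2} {out.2} {a2.1, a2.2, a3.2} {a3.1}


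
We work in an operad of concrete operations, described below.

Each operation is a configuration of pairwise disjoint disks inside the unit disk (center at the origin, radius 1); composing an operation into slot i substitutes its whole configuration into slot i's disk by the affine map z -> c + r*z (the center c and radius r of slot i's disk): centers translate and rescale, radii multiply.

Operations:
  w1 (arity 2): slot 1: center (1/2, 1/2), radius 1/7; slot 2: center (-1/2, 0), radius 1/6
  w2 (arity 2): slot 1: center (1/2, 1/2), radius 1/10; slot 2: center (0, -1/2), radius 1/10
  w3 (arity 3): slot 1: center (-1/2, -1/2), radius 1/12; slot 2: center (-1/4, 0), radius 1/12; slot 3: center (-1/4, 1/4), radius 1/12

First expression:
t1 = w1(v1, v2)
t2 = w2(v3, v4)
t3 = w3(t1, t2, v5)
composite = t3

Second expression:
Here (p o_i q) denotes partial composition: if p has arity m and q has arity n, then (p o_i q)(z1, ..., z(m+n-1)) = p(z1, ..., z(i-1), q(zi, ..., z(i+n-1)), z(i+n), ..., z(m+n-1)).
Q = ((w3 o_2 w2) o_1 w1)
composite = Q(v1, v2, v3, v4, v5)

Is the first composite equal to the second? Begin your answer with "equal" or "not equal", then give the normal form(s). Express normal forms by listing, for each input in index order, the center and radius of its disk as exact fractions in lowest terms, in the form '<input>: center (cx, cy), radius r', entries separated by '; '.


equal; both compose to v1: center (-11/24, -11/24), radius 1/84; v2: center (-13/24, -1/2), radius 1/72; v3: center (-5/24, 1/24), radius 1/120; v4: center (-1/4, -1/24), radius 1/120; v5: center (-1/4, 1/4), radius 1/12

In normal form, the first expression is v1: center (-11/24, -11/24), radius 1/84; v2: center (-13/24, -1/2), radius 1/72; v3: center (-5/24, 1/24), radius 1/120; v4: center (-1/4, -1/24), radius 1/120; v5: center (-1/4, 1/4), radius 1/12
In normal form, the second expression is v1: center (-11/24, -11/24), radius 1/84; v2: center (-13/24, -1/2), radius 1/72; v3: center (-5/24, 1/24), radius 1/120; v4: center (-1/4, -1/24), radius 1/120; v5: center (-1/4, 1/4), radius 1/12
The normal forms match — equal.


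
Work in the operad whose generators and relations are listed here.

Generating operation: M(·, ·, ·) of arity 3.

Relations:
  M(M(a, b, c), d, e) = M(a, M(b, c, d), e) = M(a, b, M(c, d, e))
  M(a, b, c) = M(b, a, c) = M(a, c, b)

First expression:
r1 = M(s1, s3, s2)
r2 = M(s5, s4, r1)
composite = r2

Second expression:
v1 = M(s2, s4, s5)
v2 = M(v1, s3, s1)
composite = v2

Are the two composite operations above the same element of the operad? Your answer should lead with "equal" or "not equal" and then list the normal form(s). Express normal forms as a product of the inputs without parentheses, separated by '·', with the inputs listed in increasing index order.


equal — both sides give s1 · s2 · s3 · s4 · s5

The first expression reduces to s1 · s2 · s3 · s4 · s5
The second expression reduces to s1 · s2 · s3 · s4 · s5
Same normal form: equal.


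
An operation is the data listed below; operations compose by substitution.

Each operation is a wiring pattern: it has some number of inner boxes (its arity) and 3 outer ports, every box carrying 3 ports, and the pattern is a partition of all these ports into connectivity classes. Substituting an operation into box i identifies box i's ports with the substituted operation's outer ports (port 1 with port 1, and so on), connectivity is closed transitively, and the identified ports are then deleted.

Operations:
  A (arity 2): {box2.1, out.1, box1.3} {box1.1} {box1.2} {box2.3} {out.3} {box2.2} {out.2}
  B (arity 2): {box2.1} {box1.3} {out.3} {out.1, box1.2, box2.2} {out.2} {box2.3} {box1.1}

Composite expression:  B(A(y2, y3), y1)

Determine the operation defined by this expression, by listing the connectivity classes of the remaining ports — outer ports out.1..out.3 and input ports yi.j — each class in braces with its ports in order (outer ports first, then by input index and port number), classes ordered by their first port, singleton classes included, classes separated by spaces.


Reachability decides: close wires over B-identified ports.
the subtree at A composes to {out.1, y2.3, y3.1} {out.2} {out.3} {y2.1} {y2.2} {y3.2} {y3.3} on (y2, y3); out.j = own outer ports
the subtree at B composes to {out.1, y1.2} {out.2} {out.3} {y1.1} {y1.3} {y2.1} {y2.2} {y2.3, y3.1} {y3.2} {y3.3} on (y2, y3, y1); out.j = own outer ports

{out.1, y1.2} {out.2} {out.3} {y1.1} {y1.3} {y2.1} {y2.2} {y2.3, y3.1} {y3.2} {y3.3}


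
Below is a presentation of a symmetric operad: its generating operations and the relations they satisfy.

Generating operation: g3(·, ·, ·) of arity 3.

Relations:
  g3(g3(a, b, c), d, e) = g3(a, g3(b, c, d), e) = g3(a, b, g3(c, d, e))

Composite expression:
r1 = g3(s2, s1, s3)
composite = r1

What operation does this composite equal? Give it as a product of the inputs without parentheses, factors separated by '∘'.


s2 ∘ s1 ∘ s3

Every regrouping of g3 is equal, so read the s-inputs in written order.
g3(s2, s1, s3) spells out as s2 ∘ s1 ∘ s3


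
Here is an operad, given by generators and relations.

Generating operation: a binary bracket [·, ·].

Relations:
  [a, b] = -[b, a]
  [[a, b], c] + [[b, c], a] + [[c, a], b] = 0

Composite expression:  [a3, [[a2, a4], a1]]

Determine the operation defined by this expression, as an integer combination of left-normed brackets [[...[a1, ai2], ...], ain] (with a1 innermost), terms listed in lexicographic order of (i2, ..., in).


[[[a1, a2], a4], a3] - [[[a1, a4], a2], a3]

Left-normed coefficients sit on the a1-initial expansion words.
Composite bracket: [a3, [[a2, a4], a1]]
Full expansion: 8 signed words from ab - ba (2^3 = 8).
The a1-initial words carry the normal form:
  a1a2a4a3 appears with sign +1, giving the term +[[[a1, a2], a4], a3]
  a1a4a2a3 appears with sign -1, giving the term -[[[a1, a4], a2], a3]


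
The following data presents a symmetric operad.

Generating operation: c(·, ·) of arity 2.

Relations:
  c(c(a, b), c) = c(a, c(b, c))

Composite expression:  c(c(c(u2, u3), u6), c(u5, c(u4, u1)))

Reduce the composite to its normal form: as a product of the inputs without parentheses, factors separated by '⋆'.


u2 ⋆ u3 ⋆ u6 ⋆ u5 ⋆ u4 ⋆ u1


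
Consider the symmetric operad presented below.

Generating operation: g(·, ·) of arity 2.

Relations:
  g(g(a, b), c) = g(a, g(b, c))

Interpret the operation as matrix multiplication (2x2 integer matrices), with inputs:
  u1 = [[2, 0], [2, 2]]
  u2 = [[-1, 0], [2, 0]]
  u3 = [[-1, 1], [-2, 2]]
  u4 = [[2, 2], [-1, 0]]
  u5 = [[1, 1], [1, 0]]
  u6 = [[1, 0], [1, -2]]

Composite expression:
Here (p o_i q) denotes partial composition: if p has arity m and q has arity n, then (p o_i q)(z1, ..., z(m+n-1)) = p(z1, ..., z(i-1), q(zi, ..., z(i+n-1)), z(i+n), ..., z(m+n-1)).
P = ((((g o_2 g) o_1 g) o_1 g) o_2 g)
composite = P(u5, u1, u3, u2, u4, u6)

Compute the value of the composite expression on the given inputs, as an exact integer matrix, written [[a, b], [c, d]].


[[96, -96], [24, -24]]


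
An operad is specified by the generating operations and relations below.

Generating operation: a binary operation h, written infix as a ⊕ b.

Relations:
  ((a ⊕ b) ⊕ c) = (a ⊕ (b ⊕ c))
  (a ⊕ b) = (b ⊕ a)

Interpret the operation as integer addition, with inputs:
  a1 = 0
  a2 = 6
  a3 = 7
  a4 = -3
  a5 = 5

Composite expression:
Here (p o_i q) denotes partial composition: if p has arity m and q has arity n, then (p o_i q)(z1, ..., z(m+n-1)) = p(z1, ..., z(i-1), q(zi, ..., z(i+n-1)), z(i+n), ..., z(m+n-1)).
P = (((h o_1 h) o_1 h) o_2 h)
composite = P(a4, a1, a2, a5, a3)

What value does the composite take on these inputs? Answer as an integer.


15

(a1 ⊕ a2) = 6
(a4 ⊕ (a1 ⊕ a2)) = 3
((a4 ⊕ (a1 ⊕ a2)) ⊕ a5) = 8
(((a4 ⊕ (a1 ⊕ a2)) ⊕ a5) ⊕ a3) = 15


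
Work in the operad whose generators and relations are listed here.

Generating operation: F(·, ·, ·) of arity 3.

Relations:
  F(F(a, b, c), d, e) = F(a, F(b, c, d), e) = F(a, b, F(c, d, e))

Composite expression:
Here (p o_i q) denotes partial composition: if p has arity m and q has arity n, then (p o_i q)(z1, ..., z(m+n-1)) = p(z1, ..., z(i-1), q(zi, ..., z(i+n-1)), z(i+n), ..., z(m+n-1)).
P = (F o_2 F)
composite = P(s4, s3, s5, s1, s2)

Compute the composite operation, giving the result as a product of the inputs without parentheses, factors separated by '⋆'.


s4 ⋆ s3 ⋆ s5 ⋆ s1 ⋆ s2

The F-tree's shape is irrelevant; the s-reading-order decides.
F(s3, s5, s1) unparenthesizes to s3 ⋆ s5 ⋆ s1
F(s4, F(s3, s5, s1), s2) unparenthesizes to s4 ⋆ s3 ⋆ s5 ⋆ s1 ⋆ s2


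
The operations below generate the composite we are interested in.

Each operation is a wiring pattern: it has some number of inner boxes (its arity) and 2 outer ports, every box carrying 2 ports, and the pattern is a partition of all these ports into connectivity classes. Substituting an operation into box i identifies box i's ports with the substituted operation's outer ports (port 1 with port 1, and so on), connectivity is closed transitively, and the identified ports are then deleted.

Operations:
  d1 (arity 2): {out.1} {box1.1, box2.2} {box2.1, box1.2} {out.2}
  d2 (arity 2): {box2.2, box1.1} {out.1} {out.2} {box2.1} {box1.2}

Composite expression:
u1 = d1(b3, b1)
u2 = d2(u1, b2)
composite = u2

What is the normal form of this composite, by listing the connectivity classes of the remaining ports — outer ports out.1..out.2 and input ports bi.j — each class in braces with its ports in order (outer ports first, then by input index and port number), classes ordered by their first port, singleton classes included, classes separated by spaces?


{out.1} {out.2} {b1.1, b3.2} {b1.2, b3.1} {b2.1} {b2.2}

Treat the ports identified at d2 as solder joints: merge, then drop.
the subtree at d1 composes to {out.1} {out.2} {b1.1, b3.2} {b1.2, b3.1} on (b3, b1); out.j = own outer ports
the subtree at d2 composes to {out.1} {out.2} {b1.1, b3.2} {b1.2, b3.1} {b2.1} {b2.2} on (b3, b1, b2); out.j = own outer ports


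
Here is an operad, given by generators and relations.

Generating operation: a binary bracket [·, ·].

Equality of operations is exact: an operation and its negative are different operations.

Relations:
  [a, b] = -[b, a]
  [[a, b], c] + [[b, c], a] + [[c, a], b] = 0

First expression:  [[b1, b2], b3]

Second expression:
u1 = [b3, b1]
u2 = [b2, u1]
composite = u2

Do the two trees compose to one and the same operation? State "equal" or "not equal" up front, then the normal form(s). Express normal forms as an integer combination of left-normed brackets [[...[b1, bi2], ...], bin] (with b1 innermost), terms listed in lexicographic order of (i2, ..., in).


not equal: they reduce to [[b1, b2], b3] and [[b1, b3], b2]

In normal form, the first expression is [[b1, b2], b3]
In normal form, the second expression is [[b1, b3], b2]
No match — not equal.


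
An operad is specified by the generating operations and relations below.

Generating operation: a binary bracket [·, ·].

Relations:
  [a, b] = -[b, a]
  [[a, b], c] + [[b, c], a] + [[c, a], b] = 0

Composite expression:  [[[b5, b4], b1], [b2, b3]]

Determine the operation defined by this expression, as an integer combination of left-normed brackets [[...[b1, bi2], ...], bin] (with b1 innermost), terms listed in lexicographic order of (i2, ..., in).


A multilinear Lie element is pinned by b1-initial words (b1 innermost).
Composite bracket: [[[b5, b4], b1], [b2, b3]]
Full expansion: 16 signed words from ab - ba (2^4 = 16).
Keep just the words that open with b1:
  b1b4b5b2b3 (sign +1) contributes +[[[[b1, b4], b5], b2], b3]
  b1b4b5b3b2 (sign -1) contributes -[[[[b1, b4], b5], b3], b2]
  b1b5b4b2b3 (sign -1) contributes -[[[[b1, b5], b4], b2], b3]
  b1b5b4b3b2 (sign +1) contributes +[[[[b1, b5], b4], b3], b2]

[[[[b1, b4], b5], b2], b3] - [[[[b1, b4], b5], b3], b2] - [[[[b1, b5], b4], b2], b3] + [[[[b1, b5], b4], b3], b2]


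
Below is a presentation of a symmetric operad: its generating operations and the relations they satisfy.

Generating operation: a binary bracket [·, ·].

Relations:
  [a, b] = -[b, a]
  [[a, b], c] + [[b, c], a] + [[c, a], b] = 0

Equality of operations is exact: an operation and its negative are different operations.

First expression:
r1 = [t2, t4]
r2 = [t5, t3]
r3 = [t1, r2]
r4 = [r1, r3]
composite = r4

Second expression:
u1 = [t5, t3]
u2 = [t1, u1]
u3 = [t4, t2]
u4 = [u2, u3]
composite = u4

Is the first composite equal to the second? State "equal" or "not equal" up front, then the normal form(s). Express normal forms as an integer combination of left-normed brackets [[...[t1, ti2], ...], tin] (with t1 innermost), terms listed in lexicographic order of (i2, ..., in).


equal — both sides give [[[[t1, t3], t5], t2], t4] - [[[[t1, t3], t5], t4], t2] - [[[[t1, t5], t3], t2], t4] + [[[[t1, t5], t3], t4], t2]


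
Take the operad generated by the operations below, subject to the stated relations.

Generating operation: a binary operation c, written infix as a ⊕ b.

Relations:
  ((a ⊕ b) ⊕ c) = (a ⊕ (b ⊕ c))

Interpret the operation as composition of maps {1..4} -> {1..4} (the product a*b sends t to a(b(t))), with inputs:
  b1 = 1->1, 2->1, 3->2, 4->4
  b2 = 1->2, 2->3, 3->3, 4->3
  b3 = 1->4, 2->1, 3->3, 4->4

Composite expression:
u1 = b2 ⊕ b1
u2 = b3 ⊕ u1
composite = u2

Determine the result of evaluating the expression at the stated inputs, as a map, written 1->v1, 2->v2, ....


1->1, 2->1, 3->3, 4->3

(b2 ⊕ b1) = 1->2, 2->2, 3->3, 4->3
(b3 ⊕ (b2 ⊕ b1)) = 1->1, 2->1, 3->3, 4->3


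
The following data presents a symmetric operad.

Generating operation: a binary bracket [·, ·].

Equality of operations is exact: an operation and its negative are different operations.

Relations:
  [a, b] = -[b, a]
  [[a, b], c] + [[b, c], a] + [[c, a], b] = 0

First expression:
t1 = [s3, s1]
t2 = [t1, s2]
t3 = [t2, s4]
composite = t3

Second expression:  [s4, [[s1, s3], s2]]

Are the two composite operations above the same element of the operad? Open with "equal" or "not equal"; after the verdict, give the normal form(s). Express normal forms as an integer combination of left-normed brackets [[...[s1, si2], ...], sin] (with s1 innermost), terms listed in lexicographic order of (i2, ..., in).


Reducing the first expression gives -[[[s1, s3], s2], s4]
Reducing the second expression gives -[[[s1, s3], s2], s4]
Both agree, so they are equal.

equal; both compose to -[[[s1, s3], s2], s4]


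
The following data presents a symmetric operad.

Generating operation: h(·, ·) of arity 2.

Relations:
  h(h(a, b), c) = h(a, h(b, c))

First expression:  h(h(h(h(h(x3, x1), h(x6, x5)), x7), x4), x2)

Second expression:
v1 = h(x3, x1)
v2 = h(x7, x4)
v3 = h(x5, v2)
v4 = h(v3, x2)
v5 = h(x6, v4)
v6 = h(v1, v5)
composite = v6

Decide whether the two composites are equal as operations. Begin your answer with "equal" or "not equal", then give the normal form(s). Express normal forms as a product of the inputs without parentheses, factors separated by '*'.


equal; both compose to x3 * x1 * x6 * x5 * x7 * x4 * x2


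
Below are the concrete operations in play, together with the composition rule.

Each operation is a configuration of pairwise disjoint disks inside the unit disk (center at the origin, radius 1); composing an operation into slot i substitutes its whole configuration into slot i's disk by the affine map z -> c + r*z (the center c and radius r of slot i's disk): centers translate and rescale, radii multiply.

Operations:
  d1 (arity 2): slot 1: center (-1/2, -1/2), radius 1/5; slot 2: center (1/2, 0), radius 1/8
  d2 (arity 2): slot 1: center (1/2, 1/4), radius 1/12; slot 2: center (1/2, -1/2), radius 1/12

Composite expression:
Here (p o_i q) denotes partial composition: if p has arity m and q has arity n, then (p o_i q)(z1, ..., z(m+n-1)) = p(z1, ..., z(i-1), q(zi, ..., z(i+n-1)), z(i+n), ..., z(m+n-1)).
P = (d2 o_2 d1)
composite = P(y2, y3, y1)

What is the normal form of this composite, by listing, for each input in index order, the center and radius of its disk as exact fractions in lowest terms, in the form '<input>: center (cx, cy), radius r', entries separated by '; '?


Below d2, radii multiply path by path; the y-disk centers shift.
input y2: composing its 1 substitution step yields center (1/2, 1/4), radius 1/12
input y3: composing its 2 substitution steps yields center (11/24, -13/24), radius 1/60
input y1: composing its 2 substitution steps yields center (13/24, -1/2), radius 1/96

y1: center (13/24, -1/2), radius 1/96; y2: center (1/2, 1/4), radius 1/12; y3: center (11/24, -13/24), radius 1/60


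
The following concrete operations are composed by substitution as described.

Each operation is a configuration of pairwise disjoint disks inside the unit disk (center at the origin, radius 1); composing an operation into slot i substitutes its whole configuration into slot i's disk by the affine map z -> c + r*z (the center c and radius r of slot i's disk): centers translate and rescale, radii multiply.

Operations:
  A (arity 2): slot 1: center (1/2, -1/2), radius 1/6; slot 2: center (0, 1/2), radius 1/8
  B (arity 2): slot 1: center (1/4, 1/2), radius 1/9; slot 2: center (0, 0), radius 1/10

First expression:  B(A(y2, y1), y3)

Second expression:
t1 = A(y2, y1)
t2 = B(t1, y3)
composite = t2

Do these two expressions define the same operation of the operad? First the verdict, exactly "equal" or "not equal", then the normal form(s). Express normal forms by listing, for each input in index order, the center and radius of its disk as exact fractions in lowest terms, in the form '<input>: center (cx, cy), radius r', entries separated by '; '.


The first expression, normalized: y1: center (1/4, 5/9), radius 1/72; y2: center (11/36, 4/9), radius 1/54; y3: center (0, 0), radius 1/10
The second expression, normalized: y1: center (1/4, 5/9), radius 1/72; y2: center (11/36, 4/9), radius 1/54; y3: center (0, 0), radius 1/10
Same normal form: equal.

equal; the common form is y1: center (1/4, 5/9), radius 1/72; y2: center (11/36, 4/9), radius 1/54; y3: center (0, 0), radius 1/10


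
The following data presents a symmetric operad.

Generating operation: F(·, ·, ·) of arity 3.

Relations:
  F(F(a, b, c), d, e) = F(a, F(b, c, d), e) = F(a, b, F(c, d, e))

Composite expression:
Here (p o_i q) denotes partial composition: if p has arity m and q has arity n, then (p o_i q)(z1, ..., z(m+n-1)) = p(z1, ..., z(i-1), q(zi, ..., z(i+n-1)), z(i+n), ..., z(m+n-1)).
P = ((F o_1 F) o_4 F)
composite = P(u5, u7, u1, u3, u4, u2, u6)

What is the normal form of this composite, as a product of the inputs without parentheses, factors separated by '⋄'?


u5 ⋄ u7 ⋄ u1 ⋄ u3 ⋄ u4 ⋄ u2 ⋄ u6

Every regrouping of F is equal, so read the u-inputs in written order.
F(u5, u7, u1) collapses to u5 ⋄ u7 ⋄ u1
F(u3, u4, u2) collapses to u3 ⋄ u4 ⋄ u2
F(F(u5, u7, u1), F(u3, u4, u2), u6) collapses to u5 ⋄ u7 ⋄ u1 ⋄ u3 ⋄ u4 ⋄ u2 ⋄ u6


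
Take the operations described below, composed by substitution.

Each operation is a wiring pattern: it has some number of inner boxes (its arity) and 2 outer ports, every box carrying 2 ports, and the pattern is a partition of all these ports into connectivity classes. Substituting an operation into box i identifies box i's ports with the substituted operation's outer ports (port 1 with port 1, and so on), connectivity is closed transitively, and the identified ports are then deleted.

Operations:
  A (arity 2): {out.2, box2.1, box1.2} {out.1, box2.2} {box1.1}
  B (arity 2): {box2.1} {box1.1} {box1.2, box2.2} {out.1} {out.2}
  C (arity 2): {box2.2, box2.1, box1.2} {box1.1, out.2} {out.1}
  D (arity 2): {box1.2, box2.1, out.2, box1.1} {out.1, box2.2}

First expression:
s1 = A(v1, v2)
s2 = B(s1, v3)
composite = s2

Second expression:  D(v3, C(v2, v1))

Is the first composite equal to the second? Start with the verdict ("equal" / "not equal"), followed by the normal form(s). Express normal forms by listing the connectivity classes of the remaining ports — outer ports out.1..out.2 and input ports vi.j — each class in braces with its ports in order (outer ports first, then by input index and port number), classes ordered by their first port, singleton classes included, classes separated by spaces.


not equal — first {out.1} {out.2} {v1.1} {v1.2, v2.1, v3.2} {v2.2} {v3.1}, second {out.1, v2.1} {out.2, v3.1, v3.2} {v1.1, v1.2, v2.2}

The first composite normalizes to {out.1} {out.2} {v1.1} {v1.2, v2.1, v3.2} {v2.2} {v3.1}
The second composite normalizes to {out.1, v2.1} {out.2, v3.1, v3.2} {v1.1, v1.2, v2.2}
Different reductions; not equal.


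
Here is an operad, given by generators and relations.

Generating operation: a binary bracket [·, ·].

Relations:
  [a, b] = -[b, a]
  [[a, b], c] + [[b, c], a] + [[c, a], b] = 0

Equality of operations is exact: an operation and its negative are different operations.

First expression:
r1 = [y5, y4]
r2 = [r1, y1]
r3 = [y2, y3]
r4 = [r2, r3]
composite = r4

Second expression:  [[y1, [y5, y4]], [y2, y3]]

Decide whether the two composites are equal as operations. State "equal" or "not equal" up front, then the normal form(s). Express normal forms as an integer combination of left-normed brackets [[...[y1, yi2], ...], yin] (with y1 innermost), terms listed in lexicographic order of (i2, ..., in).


not equal; first: [[[[y1, y4], y5], y2], y3] - [[[[y1, y4], y5], y3], y2] - [[[[y1, y5], y4], y2], y3] + [[[[y1, y5], y4], y3], y2]; second: -[[[[y1, y4], y5], y2], y3] + [[[[y1, y4], y5], y3], y2] + [[[[y1, y5], y4], y2], y3] - [[[[y1, y5], y4], y3], y2]

The first composite normalizes to [[[[y1, y4], y5], y2], y3] - [[[[y1, y4], y5], y3], y2] - [[[[y1, y5], y4], y2], y3] + [[[[y1, y5], y4], y3], y2]
The second composite normalizes to -[[[[y1, y4], y5], y2], y3] + [[[[y1, y4], y5], y3], y2] + [[[[y1, y5], y4], y2], y3] - [[[[y1, y5], y4], y3], y2]
Distinct normal forms: not equal.


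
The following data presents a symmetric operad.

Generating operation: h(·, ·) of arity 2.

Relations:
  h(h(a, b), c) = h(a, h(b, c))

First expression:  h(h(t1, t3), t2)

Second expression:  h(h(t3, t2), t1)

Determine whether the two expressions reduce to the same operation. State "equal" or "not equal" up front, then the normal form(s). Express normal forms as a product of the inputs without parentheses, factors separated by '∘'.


not equal: they reduce to t1 ∘ t3 ∘ t2 and t3 ∘ t2 ∘ t1


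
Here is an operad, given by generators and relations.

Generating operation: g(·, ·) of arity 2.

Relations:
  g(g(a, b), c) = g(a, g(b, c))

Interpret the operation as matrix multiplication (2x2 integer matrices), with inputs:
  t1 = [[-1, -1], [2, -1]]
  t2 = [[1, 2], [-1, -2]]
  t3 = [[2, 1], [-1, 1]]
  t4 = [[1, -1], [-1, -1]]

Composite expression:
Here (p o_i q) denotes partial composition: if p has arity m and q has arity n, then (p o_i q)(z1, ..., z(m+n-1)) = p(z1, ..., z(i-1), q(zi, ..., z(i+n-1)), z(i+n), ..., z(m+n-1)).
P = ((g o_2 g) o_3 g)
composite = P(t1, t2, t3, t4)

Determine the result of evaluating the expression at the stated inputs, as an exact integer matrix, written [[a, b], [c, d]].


[[0, 0], [-9, -9]]

g(t3, t4) = [[1, -3], [-2, 0]]
g(t2, g(t3, t4)) = [[-3, -3], [3, 3]]
g(t1, g(t2, g(t3, t4))) = [[0, 0], [-9, -9]]


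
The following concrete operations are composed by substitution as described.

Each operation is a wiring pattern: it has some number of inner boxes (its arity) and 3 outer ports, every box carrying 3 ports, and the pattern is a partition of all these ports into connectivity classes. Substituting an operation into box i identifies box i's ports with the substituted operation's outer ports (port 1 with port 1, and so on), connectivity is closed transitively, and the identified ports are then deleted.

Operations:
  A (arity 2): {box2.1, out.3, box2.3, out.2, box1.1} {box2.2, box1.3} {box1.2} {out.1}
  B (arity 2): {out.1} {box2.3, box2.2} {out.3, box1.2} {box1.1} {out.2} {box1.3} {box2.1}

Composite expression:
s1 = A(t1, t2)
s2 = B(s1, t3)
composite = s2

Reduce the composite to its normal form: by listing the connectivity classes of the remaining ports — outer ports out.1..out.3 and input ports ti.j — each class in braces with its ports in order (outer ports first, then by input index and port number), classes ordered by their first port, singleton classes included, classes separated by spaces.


{out.1} {out.2} {out.3, t1.1, t2.1, t2.3} {t1.2} {t1.3, t2.2} {t3.1} {t3.2, t3.3}

Substituting into B glues patterns; closure does the rest.
through A, on inputs (t1, t2): {out.1} {out.2, out.3, t1.1, t2.1, t2.3} {t1.2} {t1.3, t2.2} (out.j = stage outer ports)
through B, on inputs (t1, t2, t3): {out.1} {out.2} {out.3, t1.1, t2.1, t2.3} {t1.2} {t1.3, t2.2} {t3.1} {t3.2, t3.3} (out.j = stage outer ports)


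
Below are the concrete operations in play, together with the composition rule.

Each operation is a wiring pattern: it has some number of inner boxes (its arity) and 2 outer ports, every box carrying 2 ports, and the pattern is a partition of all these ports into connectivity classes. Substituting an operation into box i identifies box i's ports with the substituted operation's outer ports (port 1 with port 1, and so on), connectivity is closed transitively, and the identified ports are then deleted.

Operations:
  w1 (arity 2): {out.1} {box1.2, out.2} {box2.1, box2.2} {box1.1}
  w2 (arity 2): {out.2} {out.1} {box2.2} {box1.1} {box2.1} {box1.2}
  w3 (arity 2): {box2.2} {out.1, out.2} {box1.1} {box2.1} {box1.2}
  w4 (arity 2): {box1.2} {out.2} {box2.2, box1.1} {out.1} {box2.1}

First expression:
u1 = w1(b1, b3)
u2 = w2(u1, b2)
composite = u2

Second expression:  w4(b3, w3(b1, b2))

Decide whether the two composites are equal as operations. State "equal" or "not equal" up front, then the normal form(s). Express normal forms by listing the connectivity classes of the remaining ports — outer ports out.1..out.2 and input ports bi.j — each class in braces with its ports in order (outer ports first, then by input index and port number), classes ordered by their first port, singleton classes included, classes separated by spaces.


The first composite normalizes to {out.1} {out.2} {b1.1} {b1.2} {b2.1} {b2.2} {b3.1, b3.2}
The second composite normalizes to {out.1} {out.2} {b1.1} {b1.2} {b2.1} {b2.2} {b3.1} {b3.2}
The forms do not match — not equal.

not equal; the first gives {out.1} {out.2} {b1.1} {b1.2} {b2.1} {b2.2} {b3.1, b3.2} and the second {out.1} {out.2} {b1.1} {b1.2} {b2.1} {b2.2} {b3.1} {b3.2}


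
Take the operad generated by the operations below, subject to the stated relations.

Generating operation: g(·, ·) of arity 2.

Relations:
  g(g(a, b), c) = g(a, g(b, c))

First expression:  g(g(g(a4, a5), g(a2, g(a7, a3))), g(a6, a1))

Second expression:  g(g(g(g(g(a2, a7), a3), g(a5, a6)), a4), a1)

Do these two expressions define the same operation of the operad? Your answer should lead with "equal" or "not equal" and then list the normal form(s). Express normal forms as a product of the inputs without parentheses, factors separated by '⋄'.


not equal — first a4 ⋄ a5 ⋄ a2 ⋄ a7 ⋄ a3 ⋄ a6 ⋄ a1, second a2 ⋄ a7 ⋄ a3 ⋄ a5 ⋄ a6 ⋄ a4 ⋄ a1

The first composite normalizes to a4 ⋄ a5 ⋄ a2 ⋄ a7 ⋄ a3 ⋄ a6 ⋄ a1
The second composite normalizes to a2 ⋄ a7 ⋄ a3 ⋄ a5 ⋄ a6 ⋄ a4 ⋄ a1
No match — not equal.


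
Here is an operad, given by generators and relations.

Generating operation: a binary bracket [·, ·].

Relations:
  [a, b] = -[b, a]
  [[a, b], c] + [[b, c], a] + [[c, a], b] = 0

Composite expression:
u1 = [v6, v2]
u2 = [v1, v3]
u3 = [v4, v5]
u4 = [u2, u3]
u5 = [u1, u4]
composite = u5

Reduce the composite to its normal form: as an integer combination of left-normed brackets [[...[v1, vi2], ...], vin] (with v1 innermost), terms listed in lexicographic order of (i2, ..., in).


[[[[[v1, v3], v4], v5], v2], v6] - [[[[[v1, v3], v4], v5], v6], v2] - [[[[[v1, v3], v5], v4], v2], v6] + [[[[[v1, v3], v5], v4], v6], v2]


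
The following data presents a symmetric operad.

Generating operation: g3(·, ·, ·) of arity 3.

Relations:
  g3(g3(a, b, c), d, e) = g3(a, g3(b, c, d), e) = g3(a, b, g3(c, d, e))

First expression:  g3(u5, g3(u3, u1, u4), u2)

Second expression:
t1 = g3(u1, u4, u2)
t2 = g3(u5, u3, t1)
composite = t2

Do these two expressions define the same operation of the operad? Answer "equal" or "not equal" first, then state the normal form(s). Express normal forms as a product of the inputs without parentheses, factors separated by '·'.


equal; the common form is u5 · u3 · u1 · u4 · u2

In normal form, the first expression is u5 · u3 · u1 · u4 · u2
In normal form, the second expression is u5 · u3 · u1 · u4 · u2
Same normal form: equal.


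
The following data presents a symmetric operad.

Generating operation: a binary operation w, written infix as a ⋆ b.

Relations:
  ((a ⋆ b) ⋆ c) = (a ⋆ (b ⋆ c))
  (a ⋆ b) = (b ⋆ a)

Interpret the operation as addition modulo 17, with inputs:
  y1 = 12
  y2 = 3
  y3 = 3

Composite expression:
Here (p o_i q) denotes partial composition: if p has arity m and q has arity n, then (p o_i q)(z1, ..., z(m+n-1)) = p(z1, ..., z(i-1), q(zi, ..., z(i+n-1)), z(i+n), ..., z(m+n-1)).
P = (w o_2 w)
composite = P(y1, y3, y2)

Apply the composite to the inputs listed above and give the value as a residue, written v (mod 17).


1 (mod 17)

(y3 ⋆ y2) = 6
(y1 ⋆ (y3 ⋆ y2)) = 1
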